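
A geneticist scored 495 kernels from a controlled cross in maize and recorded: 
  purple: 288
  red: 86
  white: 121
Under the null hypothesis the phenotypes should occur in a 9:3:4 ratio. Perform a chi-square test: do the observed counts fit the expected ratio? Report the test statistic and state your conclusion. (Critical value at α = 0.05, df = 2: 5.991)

Under the 9:3:4 hypothesis (Σ ratio = 16, N = 495):
  purple: 495 × 9/16 = 278.4375
  red: 495 × 3/16 = 92.8125
  white: 495 × 4/16 = 123.75
χ² = Σ (O − E)² / E
  purple: (288 − 278.4375)² / 278.4375 = 0.3284
  red: (86 − 92.8125)² / 92.8125 = 0.5000
  white: (121 − 123.75)² / 123.75 = 0.0611
χ² = 0.3284 + 0.5000 + 0.0611 = 0.8895 ≈ 0.890
Degrees of freedom = 3 − 1 = 2; critical value at α = 0.05 is 5.991.
Since 0.890 < 5.991, we fail to reject the null hypothesis — the data are consistent with the 9:3:4 ratio.

0.890; consistent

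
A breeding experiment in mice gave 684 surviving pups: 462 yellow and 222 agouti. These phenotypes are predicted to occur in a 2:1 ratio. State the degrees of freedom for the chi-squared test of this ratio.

A goodness-of-fit test with 2 phenotype classes has df = 2 − 1 = 1.

1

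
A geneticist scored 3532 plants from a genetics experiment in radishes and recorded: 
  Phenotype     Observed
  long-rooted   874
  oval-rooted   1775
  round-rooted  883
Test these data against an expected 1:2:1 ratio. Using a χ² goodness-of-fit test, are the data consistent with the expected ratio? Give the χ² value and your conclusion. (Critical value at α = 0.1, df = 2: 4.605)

0.138; consistent

Total ratio parts = 4. Expected numbers out of 3532:
  long-rooted: 3532 × 1/4 = 883
  oval-rooted: 3532 × 2/4 = 1766
  round-rooted: 3532 × 1/4 = 883
χ² = Σ (O − E)² / E
  long-rooted: (874 − 883)² / 883 = 0.0917
  oval-rooted: (1775 − 1766)² / 1766 = 0.0459
  round-rooted: (883 − 883)² / 883 = 0.0000
χ² = 0.0917 + 0.0459 + 0.0000 = 0.1376 ≈ 0.138
Degrees of freedom = 3 − 1 = 2; critical value at α = 0.1 is 4.605.
Since 0.138 < 4.605, we fail to reject the null hypothesis — the data are consistent with the 1:2:1 ratio.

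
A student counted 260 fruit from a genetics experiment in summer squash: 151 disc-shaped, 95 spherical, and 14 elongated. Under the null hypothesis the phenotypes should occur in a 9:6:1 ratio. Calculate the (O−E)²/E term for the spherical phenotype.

0.064

Expected counts for N = 260 under a 9:6:1 ratio (total parts = 16):
  disc-shaped: 260 × 9/16 = 146.25
  spherical: 260 × 6/16 = 97.5
  elongated: 260 × 1/16 = 16.25
Contribution of spherical: (95 − 97.5)² / 97.5 = 0.0641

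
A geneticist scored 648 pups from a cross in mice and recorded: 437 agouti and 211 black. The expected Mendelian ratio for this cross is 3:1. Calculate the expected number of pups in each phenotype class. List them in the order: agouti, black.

Expected counts for N = 648 under a 3:1 ratio (total parts = 4):
  agouti: 648 × 3/4 = 486
  black: 648 × 1/4 = 162

486, 162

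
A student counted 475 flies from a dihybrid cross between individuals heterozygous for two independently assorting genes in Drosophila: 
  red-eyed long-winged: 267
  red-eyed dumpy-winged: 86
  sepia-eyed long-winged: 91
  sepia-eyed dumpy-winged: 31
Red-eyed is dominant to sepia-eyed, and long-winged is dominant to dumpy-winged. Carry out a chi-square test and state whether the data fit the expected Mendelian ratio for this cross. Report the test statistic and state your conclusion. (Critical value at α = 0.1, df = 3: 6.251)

A dihybrid F₂ with independent assortment and complete dominance at both loci gives a 9:3:3:1 phenotypic ratio.
Under the 9:3:3:1 hypothesis (Σ ratio = 16, N = 475):
  red-eyed long-winged: 475 × 9/16 = 267.1875
  red-eyed dumpy-winged: 475 × 3/16 = 89.0625
  sepia-eyed long-winged: 475 × 3/16 = 89.0625
  sepia-eyed dumpy-winged: 475 × 1/16 = 29.6875
χ² = Σ (O − E)² / E
  red-eyed long-winged: (267 − 267.1875)² / 267.1875 = 0.0001
  red-eyed dumpy-winged: (86 − 89.0625)² / 89.0625 = 0.1053
  sepia-eyed long-winged: (91 − 89.0625)² / 89.0625 = 0.0421
  sepia-eyed dumpy-winged: (31 − 29.6875)² / 29.6875 = 0.0580
χ² = 0.0001 + 0.1053 + 0.0421 + 0.0580 = 0.2055 ≈ 0.206
Degrees of freedom = 4 − 1 = 3; critical value at α = 0.1 is 6.251.
Since 0.206 < 6.251, we fail to reject the null hypothesis — the data are consistent with the 9:3:3:1 ratio.

0.206; consistent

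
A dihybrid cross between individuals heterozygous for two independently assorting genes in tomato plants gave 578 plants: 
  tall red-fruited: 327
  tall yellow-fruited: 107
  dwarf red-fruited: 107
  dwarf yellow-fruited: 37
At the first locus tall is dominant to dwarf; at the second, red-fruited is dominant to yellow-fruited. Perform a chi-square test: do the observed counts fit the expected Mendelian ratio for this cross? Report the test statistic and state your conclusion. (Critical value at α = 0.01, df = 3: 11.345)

A dihybrid F₂ with independent assortment and complete dominance at both loci gives a 9:3:3:1 phenotypic ratio.
Under the 9:3:3:1 hypothesis (Σ ratio = 16, N = 578):
  tall red-fruited: 578 × 9/16 = 325.125
  tall yellow-fruited: 578 × 3/16 = 108.375
  dwarf red-fruited: 578 × 3/16 = 108.375
  dwarf yellow-fruited: 578 × 1/16 = 36.125
χ² = Σ (O − E)² / E
  tall red-fruited: (327 − 325.125)² / 325.125 = 0.0108
  tall yellow-fruited: (107 − 108.375)² / 108.375 = 0.0174
  dwarf red-fruited: (107 − 108.375)² / 108.375 = 0.0174
  dwarf yellow-fruited: (37 − 36.125)² / 36.125 = 0.0212
χ² = 0.0108 + 0.0174 + 0.0174 + 0.0212 = 0.0668 ≈ 0.067
Degrees of freedom = 4 − 1 = 3; critical value at α = 0.01 is 11.345.
Since 0.067 < 11.345, we fail to reject the null hypothesis — the data are consistent with the 9:3:3:1 ratio.

0.067; consistent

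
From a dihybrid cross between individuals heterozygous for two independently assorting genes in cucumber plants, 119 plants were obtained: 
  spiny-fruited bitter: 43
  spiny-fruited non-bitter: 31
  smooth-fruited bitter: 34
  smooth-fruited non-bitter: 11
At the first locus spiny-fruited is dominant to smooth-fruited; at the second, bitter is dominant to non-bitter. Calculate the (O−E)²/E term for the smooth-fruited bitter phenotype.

6.122

A dihybrid F₂ with independent assortment and complete dominance at both loci gives a 9:3:3:1 phenotypic ratio.
Expected counts for N = 119 under a 9:3:3:1 ratio (total parts = 16):
  spiny-fruited bitter: 119 × 9/16 = 66.9375
  spiny-fruited non-bitter: 119 × 3/16 = 22.3125
  smooth-fruited bitter: 119 × 3/16 = 22.3125
  smooth-fruited non-bitter: 119 × 1/16 = 7.4375
Contribution of smooth-fruited bitter: (34 − 22.3125)² / 22.3125 = 6.1220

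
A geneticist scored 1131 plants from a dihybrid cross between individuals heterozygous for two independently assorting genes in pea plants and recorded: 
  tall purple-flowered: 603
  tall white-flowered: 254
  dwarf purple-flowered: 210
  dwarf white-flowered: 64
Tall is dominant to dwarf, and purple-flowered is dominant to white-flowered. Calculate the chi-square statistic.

10.678

A dihybrid F₂ with independent assortment and complete dominance at both loci gives a 9:3:3:1 phenotypic ratio.
The 9:3:3:1 ratio has 16 parts, so with N = 1131 the expected counts are:
  tall purple-flowered: 1131 × 9/16 = 636.1875
  tall white-flowered: 1131 × 3/16 = 212.0625
  dwarf purple-flowered: 1131 × 3/16 = 212.0625
  dwarf white-flowered: 1131 × 1/16 = 70.6875
χ² = Σ (O − E)² / E
  tall purple-flowered: (603 − 636.1875)² / 636.1875 = 1.7313
  tall white-flowered: (254 − 212.0625)² / 212.0625 = 8.2936
  dwarf purple-flowered: (210 − 212.0625)² / 212.0625 = 0.0201
  dwarf white-flowered: (64 − 70.6875)² / 70.6875 = 0.6327
χ² = 1.7313 + 8.2936 + 0.0201 + 0.6327 = 10.6777 ≈ 10.678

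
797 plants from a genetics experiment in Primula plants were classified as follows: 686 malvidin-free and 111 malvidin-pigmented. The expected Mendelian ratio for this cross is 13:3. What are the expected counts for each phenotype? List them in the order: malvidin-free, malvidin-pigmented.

Under the 13:3 hypothesis (Σ ratio = 16, N = 797):
  malvidin-free: 797 × 13/16 = 647.5625
  malvidin-pigmented: 797 × 3/16 = 149.4375

647.5625, 149.4375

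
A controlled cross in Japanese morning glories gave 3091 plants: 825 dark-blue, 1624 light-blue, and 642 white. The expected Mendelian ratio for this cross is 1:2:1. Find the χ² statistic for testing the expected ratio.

Total ratio parts = 4. Expected numbers out of 3091:
  dark-blue: 3091 × 1/4 = 772.75
  light-blue: 3091 × 2/4 = 1545.5
  white: 3091 × 1/4 = 772.75
χ² = Σ (O − E)² / E
  dark-blue: (825 − 772.75)² / 772.75 = 3.5329
  light-blue: (1624 − 1545.5)² / 1545.5 = 3.9872
  white: (642 − 772.75)² / 772.75 = 22.1230
χ² = 3.5329 + 3.9872 + 22.1230 = 29.6431 ≈ 29.643

29.643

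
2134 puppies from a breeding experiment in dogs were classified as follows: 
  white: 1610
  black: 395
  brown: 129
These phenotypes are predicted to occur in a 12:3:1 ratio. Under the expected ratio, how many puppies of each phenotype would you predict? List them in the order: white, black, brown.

Total ratio parts = 16. Expected numbers out of 2134:
  white: 2134 × 12/16 = 1600.5
  black: 2134 × 3/16 = 400.125
  brown: 2134 × 1/16 = 133.375

1600.5, 400.125, 133.375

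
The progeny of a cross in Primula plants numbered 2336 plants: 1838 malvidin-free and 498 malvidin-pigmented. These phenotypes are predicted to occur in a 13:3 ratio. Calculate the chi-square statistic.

10.116

Total ratio parts = 16. Expected numbers out of 2336:
  malvidin-free: 2336 × 13/16 = 1898
  malvidin-pigmented: 2336 × 3/16 = 438
χ² = Σ (O − E)² / E
  malvidin-free: (1838 − 1898)² / 1898 = 1.8967
  malvidin-pigmented: (498 − 438)² / 438 = 8.2192
χ² = 1.8967 + 8.2192 = 10.1159 ≈ 10.116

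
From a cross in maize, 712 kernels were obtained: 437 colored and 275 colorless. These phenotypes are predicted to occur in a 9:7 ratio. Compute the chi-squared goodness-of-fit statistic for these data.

7.603

Expected counts for N = 712 under a 9:7 ratio (total parts = 16):
  colored: 712 × 9/16 = 400.5
  colorless: 712 × 7/16 = 311.5
χ² = Σ (O − E)² / E
  colored: (437 − 400.5)² / 400.5 = 3.3265
  colorless: (275 − 311.5)² / 311.5 = 4.2769
χ² = 3.3265 + 4.2769 = 7.6034 ≈ 7.603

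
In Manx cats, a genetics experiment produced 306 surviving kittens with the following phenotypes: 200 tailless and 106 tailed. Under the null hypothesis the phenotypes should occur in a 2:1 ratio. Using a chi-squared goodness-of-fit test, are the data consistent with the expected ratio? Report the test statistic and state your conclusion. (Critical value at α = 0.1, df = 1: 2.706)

Expected counts for N = 306 under a 2:1 ratio (total parts = 3):
  tailless: 306 × 2/3 = 204
  tailed: 306 × 1/3 = 102
χ² = Σ (O − E)² / E
  tailless: (200 − 204)² / 204 = 0.0784
  tailed: (106 − 102)² / 102 = 0.1569
χ² = 0.0784 + 0.1569 = 0.2353 ≈ 0.235
Degrees of freedom = 2 − 1 = 1; critical value at α = 0.1 is 2.706.
Since 0.235 < 2.706, we fail to reject the null hypothesis — the data are consistent with the 2:1 ratio.

0.235; consistent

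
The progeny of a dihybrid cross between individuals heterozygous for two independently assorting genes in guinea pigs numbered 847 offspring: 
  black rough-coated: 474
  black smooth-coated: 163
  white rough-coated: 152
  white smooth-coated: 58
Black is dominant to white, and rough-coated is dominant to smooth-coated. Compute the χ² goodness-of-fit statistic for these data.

A dihybrid F₂ with independent assortment and complete dominance at both loci gives a 9:3:3:1 phenotypic ratio.
Total ratio parts = 16. Expected numbers out of 847:
  black rough-coated: 847 × 9/16 = 476.4375
  black smooth-coated: 847 × 3/16 = 158.8125
  white rough-coated: 847 × 3/16 = 158.8125
  white smooth-coated: 847 × 1/16 = 52.9375
χ² = Σ (O − E)² / E
  black rough-coated: (474 − 476.4375)² / 476.4375 = 0.0125
  black smooth-coated: (163 − 158.8125)² / 158.8125 = 0.1104
  white rough-coated: (152 − 158.8125)² / 158.8125 = 0.2922
  white smooth-coated: (58 − 52.9375)² / 52.9375 = 0.4841
χ² = 0.0125 + 0.1104 + 0.2922 + 0.4841 = 0.8992 ≈ 0.899

0.899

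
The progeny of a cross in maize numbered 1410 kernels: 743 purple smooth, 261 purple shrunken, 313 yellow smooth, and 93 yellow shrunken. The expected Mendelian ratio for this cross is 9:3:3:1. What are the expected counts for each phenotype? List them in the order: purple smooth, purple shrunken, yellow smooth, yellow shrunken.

793.125, 264.375, 264.375, 88.125

Total ratio parts = 16. Expected numbers out of 1410:
  purple smooth: 1410 × 9/16 = 793.125
  purple shrunken: 1410 × 3/16 = 264.375
  yellow smooth: 1410 × 3/16 = 264.375
  yellow shrunken: 1410 × 1/16 = 88.125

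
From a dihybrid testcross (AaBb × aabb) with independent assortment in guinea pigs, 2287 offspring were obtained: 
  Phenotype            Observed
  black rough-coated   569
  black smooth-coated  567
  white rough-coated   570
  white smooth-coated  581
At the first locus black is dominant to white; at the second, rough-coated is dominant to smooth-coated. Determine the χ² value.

A dihybrid testcross with independent assortment gives a 1:1:1:1 ratio.
Total ratio parts = 4. Expected numbers out of 2287:
  black rough-coated: 2287 × 1/4 = 571.75
  black smooth-coated: 2287 × 1/4 = 571.75
  white rough-coated: 2287 × 1/4 = 571.75
  white smooth-coated: 2287 × 1/4 = 571.75
χ² = Σ (O − E)² / E
  black rough-coated: (569 − 571.75)² / 571.75 = 0.0132
  black smooth-coated: (567 − 571.75)² / 571.75 = 0.0395
  white rough-coated: (570 − 571.75)² / 571.75 = 0.0054
  white smooth-coated: (581 − 571.75)² / 571.75 = 0.1497
χ² = 0.0132 + 0.0395 + 0.0054 + 0.1497 = 0.2078 ≈ 0.208

0.208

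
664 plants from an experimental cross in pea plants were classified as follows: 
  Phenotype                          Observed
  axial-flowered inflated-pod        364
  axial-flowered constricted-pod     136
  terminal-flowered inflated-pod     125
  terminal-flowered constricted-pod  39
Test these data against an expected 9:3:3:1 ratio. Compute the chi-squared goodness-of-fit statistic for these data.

1.456

Under the 9:3:3:1 hypothesis (Σ ratio = 16, N = 664):
  axial-flowered inflated-pod: 664 × 9/16 = 373.5
  axial-flowered constricted-pod: 664 × 3/16 = 124.5
  terminal-flowered inflated-pod: 664 × 3/16 = 124.5
  terminal-flowered constricted-pod: 664 × 1/16 = 41.5
χ² = Σ (O − E)² / E
  axial-flowered inflated-pod: (364 − 373.5)² / 373.5 = 0.2416
  axial-flowered constricted-pod: (136 − 124.5)² / 124.5 = 1.0622
  terminal-flowered inflated-pod: (125 − 124.5)² / 124.5 = 0.0020
  terminal-flowered constricted-pod: (39 − 41.5)² / 41.5 = 0.1506
χ² = 0.2416 + 1.0622 + 0.0020 + 0.1506 = 1.4564 ≈ 1.456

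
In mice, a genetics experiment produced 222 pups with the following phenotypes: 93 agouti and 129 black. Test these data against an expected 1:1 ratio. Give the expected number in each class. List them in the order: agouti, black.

111, 111

Total ratio parts = 2. Expected numbers out of 222:
  agouti: 222 × 1/2 = 111
  black: 222 × 1/2 = 111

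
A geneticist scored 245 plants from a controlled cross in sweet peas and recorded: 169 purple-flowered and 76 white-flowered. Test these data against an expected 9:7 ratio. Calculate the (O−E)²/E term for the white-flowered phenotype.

The 9:7 ratio has 16 parts, so with N = 245 the expected counts are:
  purple-flowered: 245 × 9/16 = 137.8125
  white-flowered: 245 × 7/16 = 107.1875
Contribution of white-flowered: (76 − 107.1875)² / 107.1875 = 9.0744

9.074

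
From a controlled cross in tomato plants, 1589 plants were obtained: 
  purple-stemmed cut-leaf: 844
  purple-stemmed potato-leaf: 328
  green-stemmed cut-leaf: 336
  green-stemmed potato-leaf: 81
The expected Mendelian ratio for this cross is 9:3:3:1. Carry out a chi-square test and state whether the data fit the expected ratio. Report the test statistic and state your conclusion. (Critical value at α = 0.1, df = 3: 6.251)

Total ratio parts = 16. Expected numbers out of 1589:
  purple-stemmed cut-leaf: 1589 × 9/16 = 893.8125
  purple-stemmed potato-leaf: 1589 × 3/16 = 297.9375
  green-stemmed cut-leaf: 1589 × 3/16 = 297.9375
  green-stemmed potato-leaf: 1589 × 1/16 = 99.3125
χ² = Σ (O − E)² / E
  purple-stemmed cut-leaf: (844 − 893.8125)² / 893.8125 = 2.7761
  purple-stemmed potato-leaf: (328 − 297.9375)² / 297.9375 = 3.0334
  green-stemmed cut-leaf: (336 − 297.9375)² / 297.9375 = 4.8626
  green-stemmed potato-leaf: (81 − 99.3125)² / 99.3125 = 3.3767
χ² = 2.7761 + 3.0334 + 4.8626 + 3.3767 = 14.0488 ≈ 14.049
Degrees of freedom = 4 − 1 = 3; critical value at α = 0.1 is 6.251.
Since 14.049 > 6.251, we reject the null hypothesis — the data do not fit the 9:3:3:1 ratio.

14.049; not consistent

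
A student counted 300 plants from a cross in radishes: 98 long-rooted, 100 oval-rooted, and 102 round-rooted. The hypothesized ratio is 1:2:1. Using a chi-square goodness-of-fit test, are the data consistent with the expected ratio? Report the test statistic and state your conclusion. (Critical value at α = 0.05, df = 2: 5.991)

33.440; not consistent

Expected counts for N = 300 under a 1:2:1 ratio (total parts = 4):
  long-rooted: 300 × 1/4 = 75
  oval-rooted: 300 × 2/4 = 150
  round-rooted: 300 × 1/4 = 75
χ² = Σ (O − E)² / E
  long-rooted: (98 − 75)² / 75 = 7.0533
  oval-rooted: (100 − 150)² / 150 = 16.6667
  round-rooted: (102 − 75)² / 75 = 9.7200
χ² = 7.0533 + 16.6667 + 9.7200 = 33.440
Degrees of freedom = 3 − 1 = 2; critical value at α = 0.05 is 5.991.
Since 33.440 > 5.991, we reject the null hypothesis — the data do not fit the 1:2:1 ratio.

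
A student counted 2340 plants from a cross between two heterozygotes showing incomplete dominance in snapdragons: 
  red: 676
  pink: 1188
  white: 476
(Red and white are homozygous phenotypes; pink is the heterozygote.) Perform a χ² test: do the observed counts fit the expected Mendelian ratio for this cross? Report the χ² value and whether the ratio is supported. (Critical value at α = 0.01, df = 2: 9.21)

With incomplete dominance, a heterozygote × heterozygote cross gives a 1:2:1 phenotypic ratio.
Under the 1:2:1 hypothesis (Σ ratio = 4, N = 2340):
  red: 2340 × 1/4 = 585
  pink: 2340 × 2/4 = 1170
  white: 2340 × 1/4 = 585
χ² = Σ (O − E)² / E
  red: (676 − 585)² / 585 = 14.1556
  pink: (1188 − 1170)² / 1170 = 0.2769
  white: (476 − 585)² / 585 = 20.3094
χ² = 14.1556 + 0.2769 + 20.3094 = 34.7419 ≈ 34.742
Degrees of freedom = 3 − 1 = 2; critical value at α = 0.01 is 9.21.
Since 34.742 > 9.21, we reject the null hypothesis — the data do not fit the 1:2:1 ratio.

34.742; not consistent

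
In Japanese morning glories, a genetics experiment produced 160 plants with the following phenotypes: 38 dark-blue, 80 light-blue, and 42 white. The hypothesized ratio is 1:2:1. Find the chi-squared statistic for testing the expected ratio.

0.200

The 1:2:1 ratio has 4 parts, so with N = 160 the expected counts are:
  dark-blue: 160 × 1/4 = 40
  light-blue: 160 × 2/4 = 80
  white: 160 × 1/4 = 40
χ² = Σ (O − E)² / E
  dark-blue: (38 − 40)² / 40 = 0.1000
  light-blue: (80 − 80)² / 80 = 0.0000
  white: (42 − 40)² / 40 = 0.1000
χ² = 0.1000 + 0.0000 + 0.1000 = 0.200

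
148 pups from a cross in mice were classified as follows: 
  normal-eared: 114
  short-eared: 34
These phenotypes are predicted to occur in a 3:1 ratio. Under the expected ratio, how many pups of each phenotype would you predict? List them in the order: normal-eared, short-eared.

Total ratio parts = 4. Expected numbers out of 148:
  normal-eared: 148 × 3/4 = 111
  short-eared: 148 × 1/4 = 37

111, 37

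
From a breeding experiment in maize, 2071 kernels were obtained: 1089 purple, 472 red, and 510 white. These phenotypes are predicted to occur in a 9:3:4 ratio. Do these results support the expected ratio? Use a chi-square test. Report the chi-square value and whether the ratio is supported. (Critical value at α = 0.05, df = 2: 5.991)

Total ratio parts = 16. Expected numbers out of 2071:
  purple: 2071 × 9/16 = 1164.9375
  red: 2071 × 3/16 = 388.3125
  white: 2071 × 4/16 = 517.75
χ² = Σ (O − E)² / E
  purple: (1089 − 1164.9375)² / 1164.9375 = 4.9501
  red: (472 − 388.3125)² / 388.3125 = 18.0360
  white: (510 − 517.75)² / 517.75 = 0.1160
χ² = 4.9501 + 18.0360 + 0.1160 = 23.1021 ≈ 23.102
Degrees of freedom = 3 − 1 = 2; critical value at α = 0.05 is 5.991.
Since 23.102 > 5.991, we reject the null hypothesis — the data do not fit the 9:3:4 ratio.

23.102; not consistent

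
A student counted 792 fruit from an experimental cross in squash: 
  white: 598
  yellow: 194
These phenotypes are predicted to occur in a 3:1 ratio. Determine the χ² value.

Expected counts for N = 792 under a 3:1 ratio (total parts = 4):
  white: 792 × 3/4 = 594
  yellow: 792 × 1/4 = 198
χ² = Σ (O − E)² / E
  white: (598 − 594)² / 594 = 0.0269
  yellow: (194 − 198)² / 198 = 0.0808
χ² = 0.0269 + 0.0808 = 0.1077 ≈ 0.108

0.108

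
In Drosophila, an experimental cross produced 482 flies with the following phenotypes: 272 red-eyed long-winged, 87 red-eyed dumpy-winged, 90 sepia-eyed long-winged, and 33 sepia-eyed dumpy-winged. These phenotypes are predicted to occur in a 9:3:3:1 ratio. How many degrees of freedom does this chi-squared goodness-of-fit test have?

3

A goodness-of-fit test with 4 phenotype classes has df = 4 − 1 = 3.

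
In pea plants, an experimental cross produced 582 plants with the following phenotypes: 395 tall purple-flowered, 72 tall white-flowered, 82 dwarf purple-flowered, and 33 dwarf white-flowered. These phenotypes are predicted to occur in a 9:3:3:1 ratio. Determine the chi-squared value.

Under the 9:3:3:1 hypothesis (Σ ratio = 16, N = 582):
  tall purple-flowered: 582 × 9/16 = 327.375
  tall white-flowered: 582 × 3/16 = 109.125
  dwarf purple-flowered: 582 × 3/16 = 109.125
  dwarf white-flowered: 582 × 1/16 = 36.375
χ² = Σ (O − E)² / E
  tall purple-flowered: (395 − 327.375)² / 327.375 = 13.9691
  tall white-flowered: (72 − 109.125)² / 109.125 = 12.6302
  dwarf purple-flowered: (82 − 109.125)² / 109.125 = 6.7424
  dwarf white-flowered: (33 − 36.375)² / 36.375 = 0.3131
χ² = 13.9691 + 12.6302 + 6.7424 + 0.3131 = 33.6548 ≈ 33.655

33.655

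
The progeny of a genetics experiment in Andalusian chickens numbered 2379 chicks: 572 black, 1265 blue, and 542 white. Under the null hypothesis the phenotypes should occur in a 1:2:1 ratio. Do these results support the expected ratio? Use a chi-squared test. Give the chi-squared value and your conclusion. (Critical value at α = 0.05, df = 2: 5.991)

10.341; not consistent

The 1:2:1 ratio has 4 parts, so with N = 2379 the expected counts are:
  black: 2379 × 1/4 = 594.75
  blue: 2379 × 2/4 = 1189.5
  white: 2379 × 1/4 = 594.75
χ² = Σ (O − E)² / E
  black: (572 − 594.75)² / 594.75 = 0.8702
  blue: (1265 − 1189.5)² / 1189.5 = 4.7921
  white: (542 − 594.75)² / 594.75 = 4.6785
χ² = 0.8702 + 4.7921 + 4.6785 = 10.3408 ≈ 10.341
Degrees of freedom = 3 − 1 = 2; critical value at α = 0.05 is 5.991.
Since 10.341 > 5.991, we reject the null hypothesis — the data do not fit the 1:2:1 ratio.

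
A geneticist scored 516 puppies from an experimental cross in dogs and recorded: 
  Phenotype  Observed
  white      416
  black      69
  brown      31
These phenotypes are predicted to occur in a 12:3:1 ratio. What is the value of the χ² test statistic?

The 12:3:1 ratio has 16 parts, so with N = 516 the expected counts are:
  white: 516 × 12/16 = 387
  black: 516 × 3/16 = 96.75
  brown: 516 × 1/16 = 32.25
χ² = Σ (O − E)² / E
  white: (416 − 387)² / 387 = 2.1731
  black: (69 − 96.75)² / 96.75 = 7.9593
  brown: (31 − 32.25)² / 32.25 = 0.0484
χ² = 2.1731 + 7.9593 + 0.0484 = 10.1808 ≈ 10.181

10.181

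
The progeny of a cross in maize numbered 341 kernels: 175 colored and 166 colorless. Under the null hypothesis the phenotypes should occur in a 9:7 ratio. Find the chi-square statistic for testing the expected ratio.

Expected counts for N = 341 under a 9:7 ratio (total parts = 16):
  colored: 341 × 9/16 = 191.8125
  colorless: 341 × 7/16 = 149.1875
χ² = Σ (O − E)² / E
  colored: (175 − 191.8125)² / 191.8125 = 1.4736
  colorless: (166 − 149.1875)² / 149.1875 = 1.8947
χ² = 1.4736 + 1.8947 = 3.3683 ≈ 3.368

3.368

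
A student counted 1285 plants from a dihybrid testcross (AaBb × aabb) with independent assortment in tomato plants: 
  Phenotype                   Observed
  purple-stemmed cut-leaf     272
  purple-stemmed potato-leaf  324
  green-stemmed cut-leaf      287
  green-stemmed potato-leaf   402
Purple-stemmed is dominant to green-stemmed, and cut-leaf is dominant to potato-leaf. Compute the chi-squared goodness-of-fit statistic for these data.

31.523

A dihybrid testcross with independent assortment gives a 1:1:1:1 ratio.
The 1:1:1:1 ratio has 4 parts, so with N = 1285 the expected counts are:
  purple-stemmed cut-leaf: 1285 × 1/4 = 321.25
  purple-stemmed potato-leaf: 1285 × 1/4 = 321.25
  green-stemmed cut-leaf: 1285 × 1/4 = 321.25
  green-stemmed potato-leaf: 1285 × 1/4 = 321.25
χ² = Σ (O − E)² / E
  purple-stemmed cut-leaf: (272 − 321.25)² / 321.25 = 7.5504
  purple-stemmed potato-leaf: (324 − 321.25)² / 321.25 = 0.0235
  green-stemmed cut-leaf: (287 − 321.25)² / 321.25 = 3.6516
  green-stemmed potato-leaf: (402 − 321.25)² / 321.25 = 20.2975
χ² = 7.5504 + 0.0235 + 3.6516 + 20.2975 = 31.523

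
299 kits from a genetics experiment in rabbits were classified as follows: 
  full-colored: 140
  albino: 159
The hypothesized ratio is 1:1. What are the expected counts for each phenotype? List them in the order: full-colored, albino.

149.5, 149.5

Total ratio parts = 2. Expected numbers out of 299:
  full-colored: 299 × 1/2 = 149.5
  albino: 299 × 1/2 = 149.5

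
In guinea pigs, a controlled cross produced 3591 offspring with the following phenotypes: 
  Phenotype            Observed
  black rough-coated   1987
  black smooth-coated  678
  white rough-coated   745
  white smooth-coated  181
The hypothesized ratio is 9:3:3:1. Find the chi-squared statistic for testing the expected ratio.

16.609

The 9:3:3:1 ratio has 16 parts, so with N = 3591 the expected counts are:
  black rough-coated: 3591 × 9/16 = 2019.9375
  black smooth-coated: 3591 × 3/16 = 673.3125
  white rough-coated: 3591 × 3/16 = 673.3125
  white smooth-coated: 3591 × 1/16 = 224.4375
χ² = Σ (O − E)² / E
  black rough-coated: (1987 − 2019.9375)² / 2019.9375 = 0.5371
  black smooth-coated: (678 − 673.3125)² / 673.3125 = 0.0326
  white rough-coated: (745 − 673.3125)² / 673.3125 = 7.6326
  white smooth-coated: (181 − 224.4375)² / 224.4375 = 8.4069
χ² = 0.5371 + 0.0326 + 7.6326 + 8.4069 = 16.6092 ≈ 16.609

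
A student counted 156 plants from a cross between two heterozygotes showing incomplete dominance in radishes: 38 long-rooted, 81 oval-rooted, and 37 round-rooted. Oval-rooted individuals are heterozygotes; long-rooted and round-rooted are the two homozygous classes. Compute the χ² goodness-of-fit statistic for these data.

0.244

With incomplete dominance, a heterozygote × heterozygote cross gives a 1:2:1 phenotypic ratio.
Under the 1:2:1 hypothesis (Σ ratio = 4, N = 156):
  long-rooted: 156 × 1/4 = 39
  oval-rooted: 156 × 2/4 = 78
  round-rooted: 156 × 1/4 = 39
χ² = Σ (O − E)² / E
  long-rooted: (38 − 39)² / 39 = 0.0256
  oval-rooted: (81 − 78)² / 78 = 0.1154
  round-rooted: (37 − 39)² / 39 = 0.1026
χ² = 0.0256 + 0.1154 + 0.1026 = 0.2436 ≈ 0.244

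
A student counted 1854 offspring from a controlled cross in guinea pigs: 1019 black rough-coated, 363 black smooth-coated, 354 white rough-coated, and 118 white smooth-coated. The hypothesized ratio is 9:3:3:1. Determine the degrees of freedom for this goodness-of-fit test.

3

A goodness-of-fit test with 4 phenotype classes has df = 4 − 1 = 3.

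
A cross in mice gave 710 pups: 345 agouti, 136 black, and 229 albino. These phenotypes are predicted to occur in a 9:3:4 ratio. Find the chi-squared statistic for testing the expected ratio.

22.408

Expected counts for N = 710 under a 9:3:4 ratio (total parts = 16):
  agouti: 710 × 9/16 = 399.375
  black: 710 × 3/16 = 133.125
  albino: 710 × 4/16 = 177.5
χ² = Σ (O − E)² / E
  agouti: (345 − 399.375)² / 399.375 = 7.4032
  black: (136 − 133.125)² / 133.125 = 0.0621
  albino: (229 − 177.5)² / 177.5 = 14.9423
χ² = 7.4032 + 0.0621 + 14.9423 = 22.4076 ≈ 22.408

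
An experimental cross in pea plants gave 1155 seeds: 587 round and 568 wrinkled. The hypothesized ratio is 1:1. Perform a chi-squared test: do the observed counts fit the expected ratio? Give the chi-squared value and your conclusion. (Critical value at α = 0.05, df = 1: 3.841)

0.313; consistent

Total ratio parts = 2. Expected numbers out of 1155:
  round: 1155 × 1/2 = 577.5
  wrinkled: 1155 × 1/2 = 577.5
χ² = Σ (O − E)² / E
  round: (587 − 577.5)² / 577.5 = 0.1563
  wrinkled: (568 − 577.5)² / 577.5 = 0.1563
χ² = 0.1563 + 0.1563 = 0.3126 ≈ 0.313
Degrees of freedom = 2 − 1 = 1; critical value at α = 0.05 is 3.841.
Since 0.313 < 3.841, we fail to reject the null hypothesis — the data are consistent with the 1:1 ratio.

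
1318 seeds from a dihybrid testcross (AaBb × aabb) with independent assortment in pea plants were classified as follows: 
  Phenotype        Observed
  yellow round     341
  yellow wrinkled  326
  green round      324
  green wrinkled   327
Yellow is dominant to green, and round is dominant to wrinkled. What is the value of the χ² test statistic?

A dihybrid testcross with independent assortment gives a 1:1:1:1 ratio.
The 1:1:1:1 ratio has 4 parts, so with N = 1318 the expected counts are:
  yellow round: 1318 × 1/4 = 329.5
  yellow wrinkled: 1318 × 1/4 = 329.5
  green round: 1318 × 1/4 = 329.5
  green wrinkled: 1318 × 1/4 = 329.5
χ² = Σ (O − E)² / E
  yellow round: (341 − 329.5)² / 329.5 = 0.4014
  yellow wrinkled: (326 − 329.5)² / 329.5 = 0.0372
  green round: (324 − 329.5)² / 329.5 = 0.0918
  green wrinkled: (327 − 329.5)² / 329.5 = 0.0190
χ² = 0.4014 + 0.0372 + 0.0918 + 0.0190 = 0.5494 ≈ 0.549

0.549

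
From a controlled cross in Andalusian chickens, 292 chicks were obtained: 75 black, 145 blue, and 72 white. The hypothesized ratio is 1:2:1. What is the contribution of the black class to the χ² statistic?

0.055

Total ratio parts = 4. Expected numbers out of 292:
  black: 292 × 1/4 = 73
  blue: 292 × 2/4 = 146
  white: 292 × 1/4 = 73
Contribution of black: (75 − 73)² / 73 = 0.0548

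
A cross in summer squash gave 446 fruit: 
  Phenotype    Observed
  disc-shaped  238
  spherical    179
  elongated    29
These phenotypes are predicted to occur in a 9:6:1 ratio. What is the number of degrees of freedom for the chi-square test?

2

A goodness-of-fit test with 3 phenotype classes has df = 3 − 1 = 2.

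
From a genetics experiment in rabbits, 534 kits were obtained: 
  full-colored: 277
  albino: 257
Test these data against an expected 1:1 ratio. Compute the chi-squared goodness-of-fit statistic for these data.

0.749

The 1:1 ratio has 2 parts, so with N = 534 the expected counts are:
  full-colored: 534 × 1/2 = 267
  albino: 534 × 1/2 = 267
χ² = Σ (O − E)² / E
  full-colored: (277 − 267)² / 267 = 0.3745
  albino: (257 − 267)² / 267 = 0.3745
χ² = 0.3745 + 0.3745 = 0.749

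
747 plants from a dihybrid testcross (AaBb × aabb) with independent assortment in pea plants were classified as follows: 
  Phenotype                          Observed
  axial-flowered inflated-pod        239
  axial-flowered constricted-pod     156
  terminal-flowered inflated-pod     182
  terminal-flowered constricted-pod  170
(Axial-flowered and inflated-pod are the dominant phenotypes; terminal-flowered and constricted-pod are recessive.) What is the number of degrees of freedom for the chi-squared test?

A dihybrid testcross with independent assortment gives a 1:1:1:1 ratio.
A goodness-of-fit test with 4 phenotype classes has df = 4 − 1 = 3.

3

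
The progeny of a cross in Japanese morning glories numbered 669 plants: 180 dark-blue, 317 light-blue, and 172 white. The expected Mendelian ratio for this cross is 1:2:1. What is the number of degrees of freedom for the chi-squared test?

2

A goodness-of-fit test with 3 phenotype classes has df = 3 − 1 = 2.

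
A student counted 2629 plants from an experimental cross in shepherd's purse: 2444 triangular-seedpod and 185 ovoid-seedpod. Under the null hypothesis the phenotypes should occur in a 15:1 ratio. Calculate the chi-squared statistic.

2.778

The 15:1 ratio has 16 parts, so with N = 2629 the expected counts are:
  triangular-seedpod: 2629 × 15/16 = 2464.6875
  ovoid-seedpod: 2629 × 1/16 = 164.3125
χ² = Σ (O − E)² / E
  triangular-seedpod: (2444 − 2464.6875)² / 2464.6875 = 0.1736
  ovoid-seedpod: (185 − 164.3125)² / 164.3125 = 2.6046
χ² = 0.1736 + 2.6046 = 2.7782 ≈ 2.778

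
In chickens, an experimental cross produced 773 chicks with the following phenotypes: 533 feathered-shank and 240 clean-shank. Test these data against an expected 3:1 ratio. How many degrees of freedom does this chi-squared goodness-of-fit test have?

1

A goodness-of-fit test with 2 phenotype classes has df = 2 − 1 = 1.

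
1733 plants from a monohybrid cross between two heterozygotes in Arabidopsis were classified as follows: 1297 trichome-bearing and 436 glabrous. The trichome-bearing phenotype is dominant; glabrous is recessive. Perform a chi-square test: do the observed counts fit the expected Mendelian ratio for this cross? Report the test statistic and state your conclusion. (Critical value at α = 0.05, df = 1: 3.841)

For a monohybrid cross between heterozygotes with complete dominance, the expected phenotypic ratio is 3:1.
Under the 3:1 hypothesis (Σ ratio = 4, N = 1733):
  trichome-bearing: 1733 × 3/4 = 1299.75
  glabrous: 1733 × 1/4 = 433.25
χ² = Σ (O − E)² / E
  trichome-bearing: (1297 − 1299.75)² / 1299.75 = 0.0058
  glabrous: (436 − 433.25)² / 433.25 = 0.0175
χ² = 0.0058 + 0.0175 = 0.0233 ≈ 0.023
Degrees of freedom = 2 − 1 = 1; critical value at α = 0.05 is 3.841.
Since 0.023 < 3.841, we fail to reject the null hypothesis — the data are consistent with the 3:1 ratio.

0.023; consistent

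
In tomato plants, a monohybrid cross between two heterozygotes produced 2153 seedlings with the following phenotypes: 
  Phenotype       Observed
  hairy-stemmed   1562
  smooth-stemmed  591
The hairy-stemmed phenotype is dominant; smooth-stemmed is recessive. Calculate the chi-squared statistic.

6.893

For a monohybrid cross between heterozygotes with complete dominance, the expected phenotypic ratio is 3:1.
Under the 3:1 hypothesis (Σ ratio = 4, N = 2153):
  hairy-stemmed: 2153 × 3/4 = 1614.75
  smooth-stemmed: 2153 × 1/4 = 538.25
χ² = Σ (O − E)² / E
  hairy-stemmed: (1562 − 1614.75)² / 1614.75 = 1.7232
  smooth-stemmed: (591 − 538.25)² / 538.25 = 5.1696
χ² = 1.7232 + 5.1696 = 6.8928 ≈ 6.893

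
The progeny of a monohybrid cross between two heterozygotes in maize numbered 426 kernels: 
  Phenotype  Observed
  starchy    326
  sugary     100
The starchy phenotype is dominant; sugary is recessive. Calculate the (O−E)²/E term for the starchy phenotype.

For a monohybrid cross between heterozygotes with complete dominance, the expected phenotypic ratio is 3:1.
Under the 3:1 hypothesis (Σ ratio = 4, N = 426):
  starchy: 426 × 3/4 = 319.5
  sugary: 426 × 1/4 = 106.5
Contribution of starchy: (326 − 319.5)² / 319.5 = 0.1322

0.132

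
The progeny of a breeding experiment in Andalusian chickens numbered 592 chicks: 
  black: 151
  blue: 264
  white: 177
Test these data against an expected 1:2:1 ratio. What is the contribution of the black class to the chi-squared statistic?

0.061

Total ratio parts = 4. Expected numbers out of 592:
  black: 592 × 1/4 = 148
  blue: 592 × 2/4 = 296
  white: 592 × 1/4 = 148
Contribution of black: (151 − 148)² / 148 = 0.0608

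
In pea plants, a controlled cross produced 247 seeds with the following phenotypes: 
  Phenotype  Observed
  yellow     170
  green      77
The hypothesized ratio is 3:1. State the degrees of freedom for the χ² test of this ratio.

A goodness-of-fit test with 2 phenotype classes has df = 2 − 1 = 1.

1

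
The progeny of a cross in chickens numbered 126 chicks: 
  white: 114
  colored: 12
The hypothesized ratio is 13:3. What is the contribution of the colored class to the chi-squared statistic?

5.720

The 13:3 ratio has 16 parts, so with N = 126 the expected counts are:
  white: 126 × 13/16 = 102.375
  colored: 126 × 3/16 = 23.625
Contribution of colored: (12 − 23.625)² / 23.625 = 5.7202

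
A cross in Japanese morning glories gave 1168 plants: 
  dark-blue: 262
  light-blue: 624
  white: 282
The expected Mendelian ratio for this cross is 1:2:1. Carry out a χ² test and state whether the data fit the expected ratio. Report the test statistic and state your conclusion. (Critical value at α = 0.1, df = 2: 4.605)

6.164; not consistent

The 1:2:1 ratio has 4 parts, so with N = 1168 the expected counts are:
  dark-blue: 1168 × 1/4 = 292
  light-blue: 1168 × 2/4 = 584
  white: 1168 × 1/4 = 292
χ² = Σ (O − E)² / E
  dark-blue: (262 − 292)² / 292 = 3.0822
  light-blue: (624 − 584)² / 584 = 2.7397
  white: (282 − 292)² / 292 = 0.3425
χ² = 3.0822 + 2.7397 + 0.3425 = 6.1644 ≈ 6.164
Degrees of freedom = 3 − 1 = 2; critical value at α = 0.1 is 4.605.
Since 6.164 > 4.605, we reject the null hypothesis — the data do not fit the 1:2:1 ratio.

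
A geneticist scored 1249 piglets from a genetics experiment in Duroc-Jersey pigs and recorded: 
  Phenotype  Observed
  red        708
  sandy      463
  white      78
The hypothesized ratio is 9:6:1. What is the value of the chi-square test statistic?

Under the 9:6:1 hypothesis (Σ ratio = 16, N = 1249):
  red: 1249 × 9/16 = 702.5625
  sandy: 1249 × 6/16 = 468.375
  white: 1249 × 1/16 = 78.0625
χ² = Σ (O − E)² / E
  red: (708 − 702.5625)² / 702.5625 = 0.0421
  sandy: (463 − 468.375)² / 468.375 = 0.0617
  white: (78 − 78.0625)² / 78.0625 = 0.0001
χ² = 0.0421 + 0.0617 + 0.0001 = 0.1039 ≈ 0.104

0.104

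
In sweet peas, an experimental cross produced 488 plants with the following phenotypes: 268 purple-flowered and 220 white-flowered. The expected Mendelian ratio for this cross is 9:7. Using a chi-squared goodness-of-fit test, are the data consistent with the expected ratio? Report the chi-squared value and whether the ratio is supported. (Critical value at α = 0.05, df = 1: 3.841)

0.352; consistent

Under the 9:7 hypothesis (Σ ratio = 16, N = 488):
  purple-flowered: 488 × 9/16 = 274.5
  white-flowered: 488 × 7/16 = 213.5
χ² = Σ (O − E)² / E
  purple-flowered: (268 − 274.5)² / 274.5 = 0.1539
  white-flowered: (220 − 213.5)² / 213.5 = 0.1979
χ² = 0.1539 + 0.1979 = 0.3518 ≈ 0.352
Degrees of freedom = 2 − 1 = 1; critical value at α = 0.05 is 3.841.
Since 0.352 < 3.841, we fail to reject the null hypothesis — the data are consistent with the 9:7 ratio.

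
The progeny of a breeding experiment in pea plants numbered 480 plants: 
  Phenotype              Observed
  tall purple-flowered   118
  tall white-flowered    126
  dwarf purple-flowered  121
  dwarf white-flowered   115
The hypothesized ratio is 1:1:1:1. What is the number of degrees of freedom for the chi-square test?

A goodness-of-fit test with 4 phenotype classes has df = 4 − 1 = 3.

3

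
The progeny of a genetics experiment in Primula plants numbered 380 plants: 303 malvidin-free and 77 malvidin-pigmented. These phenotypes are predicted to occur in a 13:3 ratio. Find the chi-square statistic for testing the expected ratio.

Under the 13:3 hypothesis (Σ ratio = 16, N = 380):
  malvidin-free: 380 × 13/16 = 308.75
  malvidin-pigmented: 380 × 3/16 = 71.25
χ² = Σ (O − E)² / E
  malvidin-free: (303 − 308.75)² / 308.75 = 0.1071
  malvidin-pigmented: (77 − 71.25)² / 71.25 = 0.4640
χ² = 0.1071 + 0.4640 = 0.5711 ≈ 0.571

0.571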